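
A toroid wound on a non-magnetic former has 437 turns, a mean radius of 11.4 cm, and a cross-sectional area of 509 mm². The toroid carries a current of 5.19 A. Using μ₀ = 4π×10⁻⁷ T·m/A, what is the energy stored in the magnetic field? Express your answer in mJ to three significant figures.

U ≈ 2.30 mJ

L = μ₀N²A/(2πR) = (4π×10⁻⁷)(437)²(5.090×10^-4)/(2π×0.114) = 1.705×10^-4 H.
U = ½LI² = ½(1.705×10^-4)(5.19)² = 2.297×10^-3 J.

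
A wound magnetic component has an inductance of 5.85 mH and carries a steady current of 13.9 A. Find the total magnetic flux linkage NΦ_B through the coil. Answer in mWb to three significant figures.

From L = NΦ_B/I, the flux linkage is NΦ_B = LI.
NΦ_B = (5.850×10^-3 H)(13.9 A) = 8.131×10^-2 Wb.

NΦ_B ≈ 81.3 mWb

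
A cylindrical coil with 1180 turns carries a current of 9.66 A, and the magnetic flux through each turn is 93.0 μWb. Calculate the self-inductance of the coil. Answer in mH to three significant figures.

Self-inductance is defined by L = NΦ_B/I (flux linkage over current).
L = (1180)(9.300×10^-5 Wb)/(9.66 A) = 1.136×10^-2 H.

L ≈ 11.4 mH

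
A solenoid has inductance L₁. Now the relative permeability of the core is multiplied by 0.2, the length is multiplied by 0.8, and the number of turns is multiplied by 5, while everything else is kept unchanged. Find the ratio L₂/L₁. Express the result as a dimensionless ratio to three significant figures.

For a solenoid, L ∝ μᵣN²A/ℓ.
L₂/L₁ = (0.2) × (0.8)^-1 × (5)^2 = 6.25.

L₂/L₁ = 6.25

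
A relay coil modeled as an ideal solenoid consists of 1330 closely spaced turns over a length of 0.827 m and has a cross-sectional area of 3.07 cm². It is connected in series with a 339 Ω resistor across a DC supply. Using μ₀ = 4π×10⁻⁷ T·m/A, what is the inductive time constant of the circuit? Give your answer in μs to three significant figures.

A = 3.07 cm² = 3.070×10^-4 m².
L = μ₀N²A/ℓ = (4π×10⁻⁷)(1330)²(3.070×10^-4)/(0.827) = 8.252×10^-4 H.
τ = L/R = (8.252×10^-4)/(339) = 2.434×10^-6 s.

τ ≈ 2.43 μs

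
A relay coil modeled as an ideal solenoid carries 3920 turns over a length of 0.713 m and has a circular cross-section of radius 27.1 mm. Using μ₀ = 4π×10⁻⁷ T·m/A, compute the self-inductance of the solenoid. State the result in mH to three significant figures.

A = πr² = π(2.710×10^-2 m)² = 2.307×10^-3 m².
For a long solenoid, L = μ₀N²A/ℓ.
L = (4π×10⁻⁷)(3920)²(2.307×10^-3)/(0.713 m) = 6.249×10^-2 H.

L ≈ 62.5 mH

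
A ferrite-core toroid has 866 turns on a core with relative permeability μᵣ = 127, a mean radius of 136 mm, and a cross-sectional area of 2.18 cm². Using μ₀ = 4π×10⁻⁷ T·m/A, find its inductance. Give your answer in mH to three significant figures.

L ≈ 30.5 mH

For a thin toroid, L = μ₀μᵣN²A/(2πR).
L = (4π×10⁻⁷)(127)(866)²(2.180×10^-4) / (2π×0.136 m) = 3.053×10^-2 H.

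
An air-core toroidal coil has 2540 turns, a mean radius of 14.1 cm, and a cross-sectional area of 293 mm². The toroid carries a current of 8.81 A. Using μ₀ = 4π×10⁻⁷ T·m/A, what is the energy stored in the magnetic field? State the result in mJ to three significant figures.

L = μ₀N²A/(2πR) = (4π×10⁻⁷)(2540)²(2.930×10^-4)/(2π×0.141) = 2.681×10^-3 H.
U = ½LI² = ½(2.681×10^-3)(8.81)² = 0.1041 J.

U ≈ 104 mJ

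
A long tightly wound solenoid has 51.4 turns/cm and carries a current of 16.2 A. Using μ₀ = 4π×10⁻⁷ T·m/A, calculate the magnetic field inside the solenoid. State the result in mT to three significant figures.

Inside a long solenoid, B = μ₀nI.
B = (4π×10⁻⁷)(5.140×10^3 m⁻¹)(16.2 A) = 0.1046 T.

B ≈ 105 mT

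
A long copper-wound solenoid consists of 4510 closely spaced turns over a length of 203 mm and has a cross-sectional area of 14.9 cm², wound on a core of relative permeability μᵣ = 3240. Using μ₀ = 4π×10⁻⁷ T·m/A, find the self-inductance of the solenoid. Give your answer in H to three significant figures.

L ≈ 608 H

A = 14.9 cm² = 1.490×10^-3 m².
For a long solenoid, L = μ₀μᵣN²A/ℓ.
L = (4π×10⁻⁷)(3240)(4510)²(1.490×10^-3)/(0.203 m) = 607.9 H.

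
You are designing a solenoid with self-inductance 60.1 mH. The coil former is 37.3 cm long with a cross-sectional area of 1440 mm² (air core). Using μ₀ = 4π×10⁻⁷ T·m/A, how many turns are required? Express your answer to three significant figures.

N ≈ 3520 turns

A = 1440 mm² = 1.440×10^-3 m².
From L = μ₀N²A/ℓ, N = √(Lℓ / (μ₀A)).
N = √[(6.010×10^-2)(0.373) / ((4π×10⁻⁷)×1.440×10^-3)] = √(1.239×10^7) ≈ 3519.7.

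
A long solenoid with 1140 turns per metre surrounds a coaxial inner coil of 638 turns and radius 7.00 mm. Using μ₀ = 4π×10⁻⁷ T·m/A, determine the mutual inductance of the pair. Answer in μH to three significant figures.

M ≈ 141 μH

The outer solenoid produces a uniform field B₁ = μ₀n₁I₁ across the inner coil,
so the flux linkage is N₂Φ = N₂B₁A₂ = μ₀n₁N₂A₂·I₁, giving M = μ₀n₁N₂A₂.
A₂ = πr² = π(7.000×10^-3 m)² = 1.539×10^-4 m².
M = (4π×10⁻⁷)(1140)(638)(1.539×10^-4) = 1.407×10^-4 H.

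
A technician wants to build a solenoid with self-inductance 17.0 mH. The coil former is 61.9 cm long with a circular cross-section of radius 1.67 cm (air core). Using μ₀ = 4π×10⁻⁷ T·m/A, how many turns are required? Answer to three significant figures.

A = πr² = π(1.670×10^-2 m)² = 8.762×10^-4 m².
From L = μ₀N²A/ℓ, N = √(Lℓ / (μ₀A)).
N = √[(1.700×10^-2)(0.619) / ((4π×10⁻⁷)×8.762×10^-4)] = √(9.558×10^6) ≈ 3091.5.

N ≈ 3090 turns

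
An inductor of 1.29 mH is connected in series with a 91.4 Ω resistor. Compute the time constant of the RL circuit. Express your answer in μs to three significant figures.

τ ≈ 14.1 μs

τ = L/R = (1.290×10^-3 H)/(91.4 Ω) = 1.411×10^-5 s.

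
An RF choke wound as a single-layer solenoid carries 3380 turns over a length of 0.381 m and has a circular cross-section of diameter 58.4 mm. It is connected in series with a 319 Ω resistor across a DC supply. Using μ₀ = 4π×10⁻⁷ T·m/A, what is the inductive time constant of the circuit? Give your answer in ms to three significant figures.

τ ≈ 0.316 ms

A = π(d/2)² = π(2.920×10^-2 m)² = 2.679×10^-3 m².
L = μ₀N²A/ℓ = (4π×10⁻⁷)(3380)²(2.679×10^-3)/(0.381) = 0.1009 H.
τ = L/R = (0.1009)/(319) = 3.164×10^-4 s.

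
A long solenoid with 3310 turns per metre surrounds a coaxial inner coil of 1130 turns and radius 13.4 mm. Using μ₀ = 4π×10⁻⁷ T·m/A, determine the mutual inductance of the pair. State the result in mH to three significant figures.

The outer solenoid produces a uniform field B₁ = μ₀n₁I₁ across the inner coil,
so the flux linkage is N₂Φ = N₂B₁A₂ = μ₀n₁N₂A₂·I₁, giving M = μ₀n₁N₂A₂.
A₂ = πr² = π(1.340×10^-2 m)² = 5.641×10^-4 m².
M = (4π×10⁻⁷)(3310)(1130)(5.641×10^-4) = 2.651×10^-3 H.

M ≈ 2.65 mH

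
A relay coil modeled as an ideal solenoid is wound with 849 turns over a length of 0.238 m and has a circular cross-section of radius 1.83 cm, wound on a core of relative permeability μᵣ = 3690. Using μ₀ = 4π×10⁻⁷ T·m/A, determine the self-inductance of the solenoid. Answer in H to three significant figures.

A = πr² = π(1.830×10^-2 m)² = 1.052×10^-3 m².
For a long solenoid, L = μ₀μᵣN²A/ℓ.
L = (4π×10⁻⁷)(3690)(849)²(1.052×10^-3)/(0.238 m) = 14.77 H.

L ≈ 14.8 H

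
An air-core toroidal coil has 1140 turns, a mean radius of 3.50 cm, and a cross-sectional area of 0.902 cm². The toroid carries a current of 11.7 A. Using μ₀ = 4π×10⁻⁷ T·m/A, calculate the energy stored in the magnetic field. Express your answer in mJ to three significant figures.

L = μ₀N²A/(2πR) = (4π×10⁻⁷)(1140)²(9.020×10^-5)/(2π×3.500×10^-2) = 6.699×10^-4 H.
U = ½LI² = ½(6.699×10^-4)(11.7)² = 4.5848×10^-2 J.

U ≈ 45.8 mJ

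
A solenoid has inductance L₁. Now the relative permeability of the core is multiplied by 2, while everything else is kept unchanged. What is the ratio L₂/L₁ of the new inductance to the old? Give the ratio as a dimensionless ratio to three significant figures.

L₂/L₁ = 2.00

For a solenoid, L ∝ μᵣN²A/ℓ.
L₂/L₁ = (2) = 2.00.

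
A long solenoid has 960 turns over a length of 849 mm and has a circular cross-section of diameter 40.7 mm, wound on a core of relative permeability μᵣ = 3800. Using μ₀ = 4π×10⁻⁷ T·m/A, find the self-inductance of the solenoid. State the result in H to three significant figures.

A = π(d/2)² = π(2.035×10^-2 m)² = 1.301×10^-3 m².
For a long solenoid, L = μ₀μᵣN²A/ℓ.
L = (4π×10⁻⁷)(3800)(960)²(1.301×10^-3)/(0.849 m) = 6.744 H.

L ≈ 6.74 H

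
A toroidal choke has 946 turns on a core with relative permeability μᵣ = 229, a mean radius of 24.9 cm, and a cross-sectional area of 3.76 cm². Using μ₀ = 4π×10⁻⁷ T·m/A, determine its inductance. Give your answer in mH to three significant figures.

For a thin toroid, L = μ₀μᵣN²A/(2πR).
L = (4π×10⁻⁷)(229)(946)²(3.760×10^-4) / (2π×0.249 m) = 6.189×10^-2 H.

L ≈ 61.9 mH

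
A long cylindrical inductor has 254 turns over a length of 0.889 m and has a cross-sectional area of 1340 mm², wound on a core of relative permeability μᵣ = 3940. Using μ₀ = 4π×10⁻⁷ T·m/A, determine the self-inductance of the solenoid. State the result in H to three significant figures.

A = 1340 mm² = 1.340×10^-3 m².
For a long solenoid, L = μ₀μᵣN²A/ℓ.
L = (4π×10⁻⁷)(3940)(254)²(1.340×10^-3)/(0.889 m) = 0.48148 H.

L ≈ 0.481 H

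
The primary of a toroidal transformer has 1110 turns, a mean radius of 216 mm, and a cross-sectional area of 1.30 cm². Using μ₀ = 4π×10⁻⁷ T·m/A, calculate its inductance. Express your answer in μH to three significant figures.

L ≈ 148 μH

For a thin toroid, L = μ₀N²A/(2πR).
L = (4π×10⁻⁷)(1110)²(1.300×10^-4) / (2π×0.216 m) = 1.483×10^-4 H.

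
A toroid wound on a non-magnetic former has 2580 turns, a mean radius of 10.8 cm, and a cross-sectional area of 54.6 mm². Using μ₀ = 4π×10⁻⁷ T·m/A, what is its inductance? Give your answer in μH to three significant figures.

L ≈ 673 μH

For a thin toroid, L = μ₀N²A/(2πR).
L = (4π×10⁻⁷)(2580)²(5.460×10^-5) / (2π×0.108 m) = 6.730×10^-4 H.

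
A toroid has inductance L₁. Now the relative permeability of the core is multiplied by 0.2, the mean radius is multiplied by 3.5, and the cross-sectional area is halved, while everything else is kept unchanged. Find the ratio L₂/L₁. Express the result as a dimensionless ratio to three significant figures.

L₂/L₁ = 0.0286

For a toroid, L ∝ μᵣN²A/R.
L₂/L₁ = (0.2) × (3.5)^-1 × (0.5) = 0.0286.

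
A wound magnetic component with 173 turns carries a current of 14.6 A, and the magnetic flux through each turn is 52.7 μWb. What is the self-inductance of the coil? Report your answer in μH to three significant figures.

L ≈ 624 μH

Self-inductance is defined by L = NΦ_B/I (flux linkage over current).
L = (173)(5.270×10^-5 Wb)/(14.6 A) = 6.2446×10^-4 H.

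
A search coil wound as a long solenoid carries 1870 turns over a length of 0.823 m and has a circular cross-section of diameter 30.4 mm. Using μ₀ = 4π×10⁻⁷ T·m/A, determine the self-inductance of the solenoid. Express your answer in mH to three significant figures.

L ≈ 3.88 mH

A = π(d/2)² = π(1.520×10^-2 m)² = 7.258×10^-4 m².
For a long solenoid, L = μ₀N²A/ℓ.
L = (4π×10⁻⁷)(1870)²(7.258×10^-4)/(0.823 m) = 3.876×10^-3 H.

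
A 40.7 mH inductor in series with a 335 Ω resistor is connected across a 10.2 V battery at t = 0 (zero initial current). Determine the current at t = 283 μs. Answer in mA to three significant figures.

I ≈ 27.5 mA

τ = L/R = 4.070×10^-2/335 = 1.2149×10^-4 s; final current I_∞ = ε/R = 10.2/335 = 3.0448×10^-2 A.
I(t) = I_∞(1 − e^(−t/τ)) with t/τ = 2.329.
I = (3.0448×10^-2)(1 − e^(−2.329)) = 2.748×10^-2 A.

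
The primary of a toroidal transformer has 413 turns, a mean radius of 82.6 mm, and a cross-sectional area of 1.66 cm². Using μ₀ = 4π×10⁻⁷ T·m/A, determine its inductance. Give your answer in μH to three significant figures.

L ≈ 68.6 μH

For a thin toroid, L = μ₀N²A/(2πR).
L = (4π×10⁻⁷)(413)²(1.660×10^-4) / (2π×8.260×10^-2 m) = 6.856×10^-5 H.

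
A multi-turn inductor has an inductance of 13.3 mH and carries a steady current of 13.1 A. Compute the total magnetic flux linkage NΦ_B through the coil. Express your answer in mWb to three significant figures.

NΦ_B ≈ 174 mWb

From L = NΦ_B/I, the flux linkage is NΦ_B = LI.
NΦ_B = (1.330×10^-2 H)(13.1 A) = 0.1742 Wb.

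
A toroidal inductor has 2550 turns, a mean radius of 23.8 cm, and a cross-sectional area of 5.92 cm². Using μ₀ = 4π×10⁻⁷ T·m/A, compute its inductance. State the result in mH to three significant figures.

For a thin toroid, L = μ₀N²A/(2πR).
L = (4π×10⁻⁷)(2550)²(5.920×10^-4) / (2π×0.238 m) = 3.2349×10^-3 H.

L ≈ 3.23 mH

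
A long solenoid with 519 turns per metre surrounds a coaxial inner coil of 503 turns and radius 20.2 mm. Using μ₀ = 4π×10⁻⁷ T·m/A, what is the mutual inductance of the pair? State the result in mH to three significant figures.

M ≈ 0.421 mH

The outer solenoid produces a uniform field B₁ = μ₀n₁I₁ across the inner coil,
so the flux linkage is N₂Φ = N₂B₁A₂ = μ₀n₁N₂A₂·I₁, giving M = μ₀n₁N₂A₂.
A₂ = πr² = π(2.020×10^-2 m)² = 1.282×10^-3 m².
M = (4π×10⁻⁷)(519)(503)(1.282×10^-3) = 4.205×10^-4 H.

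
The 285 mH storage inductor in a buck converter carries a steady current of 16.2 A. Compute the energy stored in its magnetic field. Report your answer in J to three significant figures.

U ≈ 37.4 J

Stored magnetic energy: U = ½LI².
U = ½(0.285 H)(16.2 A)² = 37.4 J.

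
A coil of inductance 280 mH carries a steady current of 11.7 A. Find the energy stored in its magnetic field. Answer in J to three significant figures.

U ≈ 19.2 J

Stored magnetic energy: U = ½LI².
U = ½(0.28 H)(11.7 A)² = 19.16 J.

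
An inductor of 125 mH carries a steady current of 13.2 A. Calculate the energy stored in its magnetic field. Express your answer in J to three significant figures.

Stored magnetic energy: U = ½LI².
U = ½(0.125 H)(13.2 A)² = 10.89 J.

U ≈ 10.9 J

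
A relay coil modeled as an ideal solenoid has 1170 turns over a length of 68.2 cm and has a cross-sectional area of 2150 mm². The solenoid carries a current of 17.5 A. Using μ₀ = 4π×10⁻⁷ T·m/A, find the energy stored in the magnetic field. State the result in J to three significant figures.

U ≈ 0.830 J

A = 2150 mm² = 2.150×10^-3 m².
L = μ₀N²A/ℓ = (4π×10⁻⁷)(1170)²(2.150×10^-3)/(0.682) = 5.423×10^-3 H.
U = ½LI² = ½(5.423×10^-3)(17.5)² = 0.8304 J.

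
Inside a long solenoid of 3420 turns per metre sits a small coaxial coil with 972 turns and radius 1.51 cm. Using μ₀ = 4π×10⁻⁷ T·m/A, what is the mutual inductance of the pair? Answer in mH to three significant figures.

M ≈ 2.99 mH

The outer solenoid produces a uniform field B₁ = μ₀n₁I₁ across the inner coil,
so the flux linkage is N₂Φ = N₂B₁A₂ = μ₀n₁N₂A₂·I₁, giving M = μ₀n₁N₂A₂.
A₂ = πr² = π(1.510×10^-2 m)² = 7.163×10^-4 m².
M = (4π×10⁻⁷)(3420)(972)(7.163×10^-4) = 2.992×10^-3 H.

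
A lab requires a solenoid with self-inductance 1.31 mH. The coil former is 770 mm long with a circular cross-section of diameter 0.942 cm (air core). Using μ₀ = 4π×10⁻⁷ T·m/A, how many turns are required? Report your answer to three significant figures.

N ≈ 3390 turns

A = π(d/2)² = π(4.710×10^-3 m)² = 6.969×10^-5 m².
From L = μ₀N²A/ℓ, N = √(Lℓ / (μ₀A)).
N = √[(1.310×10^-3)(0.77) / ((4π×10⁻⁷)×6.969×10^-5)] = √(1.152×10^7) ≈ 3393.8.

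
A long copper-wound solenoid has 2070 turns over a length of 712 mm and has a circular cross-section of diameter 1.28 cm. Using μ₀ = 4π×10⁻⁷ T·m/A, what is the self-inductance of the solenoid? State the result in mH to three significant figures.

L ≈ 0.973 mH

A = π(d/2)² = π(6.400×10^-3 m)² = 1.287×10^-4 m².
For a long solenoid, L = μ₀N²A/ℓ.
L = (4π×10⁻⁷)(2070)²(1.287×10^-4)/(0.712 m) = 9.732×10^-4 H.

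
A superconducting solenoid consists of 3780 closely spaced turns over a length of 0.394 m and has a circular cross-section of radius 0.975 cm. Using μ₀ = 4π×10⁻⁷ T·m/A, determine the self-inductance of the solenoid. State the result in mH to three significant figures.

L ≈ 13.6 mH

A = πr² = π(9.750×10^-3 m)² = 2.986×10^-4 m².
For a long solenoid, L = μ₀N²A/ℓ.
L = (4π×10⁻⁷)(3780)²(2.986×10^-4)/(0.394 m) = 1.361×10^-2 H.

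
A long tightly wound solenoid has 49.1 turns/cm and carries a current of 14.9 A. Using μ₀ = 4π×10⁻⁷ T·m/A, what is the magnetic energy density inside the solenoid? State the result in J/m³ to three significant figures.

B = μ₀nI = (4π×10⁻⁷)(4.910×10^3)(14.9) = 9.193×10^-2 T.
u = B²/(2μ₀) = (9.193×10^-2)²/(2×4π×10⁻⁷) = 3.363×10^3 J/m³.

u ≈ 3360 J/m³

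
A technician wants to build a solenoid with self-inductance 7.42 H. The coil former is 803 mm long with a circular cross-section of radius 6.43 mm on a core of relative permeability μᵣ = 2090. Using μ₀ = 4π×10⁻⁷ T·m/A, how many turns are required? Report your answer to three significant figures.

A = πr² = π(6.430×10^-3 m)² = 1.299×10^-4 m².
From L = μ₀μᵣN²A/ℓ, N = √(Lℓ / (μ₀μᵣA)).
N = √[(7.42)(0.803) / ((4π×10⁻⁷)(2090)×1.299×10^-4)] = √(1.747×10^7) ≈ 4179.2.

N ≈ 4180 turns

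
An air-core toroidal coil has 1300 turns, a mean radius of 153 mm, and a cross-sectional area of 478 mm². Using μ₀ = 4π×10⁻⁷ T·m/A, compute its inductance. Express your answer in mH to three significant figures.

For a thin toroid, L = μ₀N²A/(2πR).
L = (4π×10⁻⁷)(1300)²(4.780×10^-4) / (2π×0.153 m) = 1.056×10^-3 H.

L ≈ 1.06 mH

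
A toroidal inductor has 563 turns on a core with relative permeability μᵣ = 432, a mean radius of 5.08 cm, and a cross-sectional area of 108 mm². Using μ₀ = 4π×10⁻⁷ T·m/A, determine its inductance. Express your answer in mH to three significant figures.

For a thin toroid, L = μ₀μᵣN²A/(2πR).
L = (4π×10⁻⁷)(432)(563)²(1.080×10^-4) / (2π×5.080×10^-2 m) = 5.822×10^-2 H.

L ≈ 58.2 mH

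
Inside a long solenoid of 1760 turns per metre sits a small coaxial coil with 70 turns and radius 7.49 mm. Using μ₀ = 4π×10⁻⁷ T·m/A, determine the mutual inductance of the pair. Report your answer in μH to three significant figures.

M ≈ 27.3 μH

The outer solenoid produces a uniform field B₁ = μ₀n₁I₁ across the inner coil,
so the flux linkage is N₂Φ = N₂B₁A₂ = μ₀n₁N₂A₂·I₁, giving M = μ₀n₁N₂A₂.
A₂ = πr² = π(7.490×10^-3 m)² = 1.762×10^-4 m².
M = (4π×10⁻⁷)(1760)(70)(1.762×10^-4) = 2.729×10^-5 H.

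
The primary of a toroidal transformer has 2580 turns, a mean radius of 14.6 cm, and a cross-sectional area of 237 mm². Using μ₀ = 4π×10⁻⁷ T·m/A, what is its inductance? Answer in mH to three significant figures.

For a thin toroid, L = μ₀N²A/(2πR).
L = (4π×10⁻⁷)(2580)²(2.370×10^-4) / (2π×0.146 m) = 2.161×10^-3 H.

L ≈ 2.16 mH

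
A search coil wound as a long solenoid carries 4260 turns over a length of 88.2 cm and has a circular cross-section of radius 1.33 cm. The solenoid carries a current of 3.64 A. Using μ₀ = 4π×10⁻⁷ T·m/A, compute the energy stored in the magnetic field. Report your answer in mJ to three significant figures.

U ≈ 95.2 mJ

A = πr² = π(1.330×10^-2 m)² = 5.557×10^-4 m².
L = μ₀N²A/ℓ = (4π×10⁻⁷)(4260)²(5.557×10^-4)/(0.882) = 1.437×10^-2 H.
U = ½LI² = ½(1.437×10^-2)(3.64)² = 9.519×10^-2 J.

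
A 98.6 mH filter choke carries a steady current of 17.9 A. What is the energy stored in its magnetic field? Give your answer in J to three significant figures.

Stored magnetic energy: U = ½LI².
U = ½(9.860×10^-2 H)(17.9 A)² = 15.8 J.

U ≈ 15.8 J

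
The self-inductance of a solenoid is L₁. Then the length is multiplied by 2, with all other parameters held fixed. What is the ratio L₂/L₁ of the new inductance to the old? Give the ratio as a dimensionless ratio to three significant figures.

L₂/L₁ = 0.500

For a solenoid, L ∝ μᵣN²A/ℓ.
L₂/L₁ = (2)^-1 = 0.500.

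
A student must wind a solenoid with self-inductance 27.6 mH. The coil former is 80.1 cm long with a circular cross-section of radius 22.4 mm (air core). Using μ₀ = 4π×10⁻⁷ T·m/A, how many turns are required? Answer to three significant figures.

N ≈ 3340 turns

A = πr² = π(2.240×10^-2 m)² = 1.576×10^-3 m².
From L = μ₀N²A/ℓ, N = √(Lℓ / (μ₀A)).
N = √[(2.760×10^-2)(0.801) / ((4π×10⁻⁷)×1.576×10^-3)] = √(1.116×10^7) ≈ 3340.7.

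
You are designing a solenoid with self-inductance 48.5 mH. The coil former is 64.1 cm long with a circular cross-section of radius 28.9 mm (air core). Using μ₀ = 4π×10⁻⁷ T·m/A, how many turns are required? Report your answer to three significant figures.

A = πr² = π(2.890×10^-2 m)² = 2.624×10^-3 m².
From L = μ₀N²A/ℓ, N = √(Lℓ / (μ₀A)).
N = √[(4.850×10^-2)(0.641) / ((4π×10⁻⁷)×2.624×10^-3)] = √(9.429×10^6) ≈ 3070.6.

N ≈ 3070 turns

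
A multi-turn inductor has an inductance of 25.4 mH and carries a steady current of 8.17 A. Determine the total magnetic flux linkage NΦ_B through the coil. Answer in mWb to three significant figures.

From L = NΦ_B/I, the flux linkage is NΦ_B = LI.
NΦ_B = (2.540×10^-2 H)(8.17 A) = 0.2075 Wb.

NΦ_B ≈ 208 mWb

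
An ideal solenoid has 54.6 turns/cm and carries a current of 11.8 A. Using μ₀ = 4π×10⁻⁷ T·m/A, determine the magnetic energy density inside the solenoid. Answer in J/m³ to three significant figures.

B = μ₀nI = (4π×10⁻⁷)(5.460×10^3)(11.8) = 8.096×10^-2 T.
u = B²/(2μ₀) = (8.096×10^-2)²/(2×4π×10⁻⁷) = 2.608×10^3 J/m³.

u ≈ 2610 J/m³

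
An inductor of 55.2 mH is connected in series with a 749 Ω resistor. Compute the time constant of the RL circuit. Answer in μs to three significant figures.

τ ≈ 73.7 μs

τ = L/R = (5.520×10^-2 H)/(749 Ω) = 7.370×10^-5 s.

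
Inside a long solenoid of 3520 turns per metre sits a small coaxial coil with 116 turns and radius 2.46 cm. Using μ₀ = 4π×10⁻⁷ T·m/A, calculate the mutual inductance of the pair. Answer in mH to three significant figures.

The outer solenoid produces a uniform field B₁ = μ₀n₁I₁ across the inner coil,
so the flux linkage is N₂Φ = N₂B₁A₂ = μ₀n₁N₂A₂·I₁, giving M = μ₀n₁N₂A₂.
A₂ = πr² = π(2.460×10^-2 m)² = 1.901×10^-3 m².
M = (4π×10⁻⁷)(3520)(116)(1.901×10^-3) = 9.755×10^-4 H.

M ≈ 0.976 mH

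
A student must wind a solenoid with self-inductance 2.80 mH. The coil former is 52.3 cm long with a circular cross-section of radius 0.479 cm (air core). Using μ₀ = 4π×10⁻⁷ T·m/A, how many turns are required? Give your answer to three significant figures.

A = πr² = π(4.790×10^-3 m)² = 7.208×10^-5 m².
From L = μ₀N²A/ℓ, N = √(Lℓ / (μ₀A)).
N = √[(2.800×10^-3)(0.523) / ((4π×10⁻⁷)×7.208×10^-5)] = √(1.617×10^7) ≈ 4020.8.

N ≈ 4020 turns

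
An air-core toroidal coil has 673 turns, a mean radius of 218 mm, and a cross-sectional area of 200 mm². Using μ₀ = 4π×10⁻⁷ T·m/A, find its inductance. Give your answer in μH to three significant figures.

L ≈ 83.1 μH

For a thin toroid, L = μ₀N²A/(2πR).
L = (4π×10⁻⁷)(673)²(2.000×10^-4) / (2π×0.218 m) = 8.311×10^-5 H.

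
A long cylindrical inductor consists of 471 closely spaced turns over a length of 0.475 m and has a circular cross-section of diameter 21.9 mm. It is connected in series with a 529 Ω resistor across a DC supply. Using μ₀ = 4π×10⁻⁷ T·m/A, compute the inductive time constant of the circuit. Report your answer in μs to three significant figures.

A = π(d/2)² = π(1.095×10^-2 m)² = 3.767×10^-4 m².
L = μ₀N²A/ℓ = (4π×10⁻⁷)(471)²(3.767×10^-4)/(0.475) = 2.211×10^-4 H.
τ = L/R = (2.211×10^-4)/(529) = 4.179×10^-7 s.

τ ≈ 0.418 μs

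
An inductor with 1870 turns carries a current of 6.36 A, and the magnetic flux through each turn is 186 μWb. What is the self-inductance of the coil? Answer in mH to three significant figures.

L ≈ 54.7 mH

Self-inductance is defined by L = NΦ_B/I (flux linkage over current).
L = (1870)(1.860×10^-4 Wb)/(6.36 A) = 5.469×10^-2 H.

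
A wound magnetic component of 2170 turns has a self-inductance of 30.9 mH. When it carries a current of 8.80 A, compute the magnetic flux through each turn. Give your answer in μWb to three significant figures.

From L = NΦ_B/I, the flux per turn is Φ_B = LI/N.
Φ_B = (3.090×10^-2 H)(8.80 A)/2170 = 1.253×10^-4 Wb.

Φ_B ≈ 125 μWb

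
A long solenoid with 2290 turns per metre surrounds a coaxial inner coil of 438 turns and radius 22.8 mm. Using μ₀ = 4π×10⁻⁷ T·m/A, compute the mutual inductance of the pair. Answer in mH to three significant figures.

The outer solenoid produces a uniform field B₁ = μ₀n₁I₁ across the inner coil,
so the flux linkage is N₂Φ = N₂B₁A₂ = μ₀n₁N₂A₂·I₁, giving M = μ₀n₁N₂A₂.
A₂ = πr² = π(2.280×10^-2 m)² = 1.633×10^-3 m².
M = (4π×10⁻⁷)(2290)(438)(1.633×10^-3) = 2.058×10^-3 H.

M ≈ 2.06 mH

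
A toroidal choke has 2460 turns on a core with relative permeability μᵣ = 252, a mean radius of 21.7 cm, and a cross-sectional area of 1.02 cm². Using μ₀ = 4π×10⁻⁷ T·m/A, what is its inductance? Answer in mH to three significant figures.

L ≈ 143 mH

For a thin toroid, L = μ₀μᵣN²A/(2πR).
L = (4π×10⁻⁷)(252)(2460)²(1.020×10^-4) / (2π×0.217 m) = 0.1434 H.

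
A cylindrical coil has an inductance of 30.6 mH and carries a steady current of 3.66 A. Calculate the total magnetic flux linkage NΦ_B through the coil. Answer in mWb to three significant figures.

NΦ_B ≈ 112 mWb

From L = NΦ_B/I, the flux linkage is NΦ_B = LI.
NΦ_B = (3.060×10^-2 H)(3.66 A) = 0.112 Wb.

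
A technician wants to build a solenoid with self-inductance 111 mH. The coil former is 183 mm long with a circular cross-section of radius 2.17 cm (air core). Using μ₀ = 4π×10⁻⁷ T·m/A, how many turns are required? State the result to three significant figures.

N ≈ 3310 turns

A = πr² = π(2.170×10^-2 m)² = 1.479×10^-3 m².
From L = μ₀N²A/ℓ, N = √(Lℓ / (μ₀A)).
N = √[(0.111)(0.183) / ((4π×10⁻⁷)×1.479×10^-3)] = √(1.093×10^7) ≈ 3305.6.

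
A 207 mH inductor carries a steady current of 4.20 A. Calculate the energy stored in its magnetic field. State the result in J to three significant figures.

U ≈ 1.83 J

Stored magnetic energy: U = ½LI².
U = ½(0.207 H)(4.20 A)² = 1.826 J.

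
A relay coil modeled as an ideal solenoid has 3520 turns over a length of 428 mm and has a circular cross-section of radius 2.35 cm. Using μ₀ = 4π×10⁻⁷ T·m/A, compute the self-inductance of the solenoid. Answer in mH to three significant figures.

L ≈ 63.1 mH

A = πr² = π(2.350×10^-2 m)² = 1.7349×10^-3 m².
For a long solenoid, L = μ₀N²A/ℓ.
L = (4π×10⁻⁷)(3520)²(1.7349×10^-3)/(0.428 m) = 6.312×10^-2 H.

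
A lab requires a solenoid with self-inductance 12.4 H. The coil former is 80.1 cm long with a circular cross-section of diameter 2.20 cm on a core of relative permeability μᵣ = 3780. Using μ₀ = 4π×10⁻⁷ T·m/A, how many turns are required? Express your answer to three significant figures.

N ≈ 2350 turns

A = π(d/2)² = π(1.100×10^-2 m)² = 3.801×10^-4 m².
From L = μ₀μᵣN²A/ℓ, N = √(Lℓ / (μ₀μᵣA)).
N = √[(12.4)(0.801) / ((4π×10⁻⁷)(3780)×3.801×10^-4)] = √(5.501×10^6) ≈ 2345.4.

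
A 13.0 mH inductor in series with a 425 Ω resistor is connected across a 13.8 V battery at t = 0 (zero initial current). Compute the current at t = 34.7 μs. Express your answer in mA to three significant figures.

τ = L/R = 1.300×10^-2/425 = 3.059×10^-5 s; final current I_∞ = ε/R = 13.8/425 = 3.247×10^-2 A.
I(t) = I_∞(1 − e^(−t/τ)) with t/τ = 1.134.
I = (3.247×10^-2)(1 − e^(−1.134)) = 2.203×10^-2 A.

I ≈ 22.0 mA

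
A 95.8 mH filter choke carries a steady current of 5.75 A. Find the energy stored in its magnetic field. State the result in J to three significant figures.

U ≈ 1.58 J

Stored magnetic energy: U = ½LI².
U = ½(9.580×10^-2 H)(5.75 A)² = 1.584 J.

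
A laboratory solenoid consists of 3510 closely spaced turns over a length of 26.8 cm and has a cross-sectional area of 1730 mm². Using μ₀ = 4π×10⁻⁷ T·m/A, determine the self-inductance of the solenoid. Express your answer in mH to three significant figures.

L ≈ 99.9 mH

A = 1730 mm² = 1.730×10^-3 m².
For a long solenoid, L = μ₀N²A/ℓ.
L = (4π×10⁻⁷)(3510)²(1.730×10^-3)/(0.268 m) = 9.994×10^-2 H.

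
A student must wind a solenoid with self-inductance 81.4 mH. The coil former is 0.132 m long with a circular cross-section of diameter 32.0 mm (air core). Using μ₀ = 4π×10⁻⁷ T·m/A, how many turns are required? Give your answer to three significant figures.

A = π(d/2)² = π(1.600×10^-2 m)² = 8.042×10^-4 m².
From L = μ₀N²A/ℓ, N = √(Lℓ / (μ₀A)).
N = √[(8.140×10^-2)(0.132) / ((4π×10⁻⁷)×8.042×10^-4)] = √(1.063×10^7) ≈ 3260.6.

N ≈ 3260 turns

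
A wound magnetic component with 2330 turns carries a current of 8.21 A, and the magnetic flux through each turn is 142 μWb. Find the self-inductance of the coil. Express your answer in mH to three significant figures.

L ≈ 40.3 mH

Self-inductance is defined by L = NΦ_B/I (flux linkage over current).
L = (2330)(1.420×10^-4 Wb)/(8.21 A) = 4.030×10^-2 H.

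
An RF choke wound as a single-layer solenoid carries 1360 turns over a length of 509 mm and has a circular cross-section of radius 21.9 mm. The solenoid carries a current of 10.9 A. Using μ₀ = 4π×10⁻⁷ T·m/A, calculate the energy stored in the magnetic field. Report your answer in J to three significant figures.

U ≈ 0.409 J

A = πr² = π(2.190×10^-2 m)² = 1.507×10^-3 m².
L = μ₀N²A/ℓ = (4π×10⁻⁷)(1360)²(1.507×10^-3)/(0.509) = 6.880×10^-3 H.
U = ½LI² = ½(6.880×10^-3)(10.9)² = 0.4087 J.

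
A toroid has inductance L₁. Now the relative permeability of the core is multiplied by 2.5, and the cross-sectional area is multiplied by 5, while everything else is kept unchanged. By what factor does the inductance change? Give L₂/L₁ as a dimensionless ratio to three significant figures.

L₂/L₁ = 12.5

For a toroid, L ∝ μᵣN²A/R.
L₂/L₁ = (2.5) × (5) = 12.5.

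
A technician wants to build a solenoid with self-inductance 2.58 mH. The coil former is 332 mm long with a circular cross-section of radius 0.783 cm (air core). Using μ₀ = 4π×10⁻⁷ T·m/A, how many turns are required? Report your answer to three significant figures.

A = πr² = π(7.830×10^-3 m)² = 1.926×10^-4 m².
From L = μ₀N²A/ℓ, N = √(Lℓ / (μ₀A)).
N = √[(2.580×10^-3)(0.332) / ((4π×10⁻⁷)×1.926×10^-4)] = √(3.539×10^6) ≈ 1881.2.

N ≈ 1880 turns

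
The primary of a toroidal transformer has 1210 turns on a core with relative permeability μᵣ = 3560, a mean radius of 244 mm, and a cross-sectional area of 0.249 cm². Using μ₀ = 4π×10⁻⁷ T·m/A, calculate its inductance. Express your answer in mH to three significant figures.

L ≈ 106 mH

For a thin toroid, L = μ₀μᵣN²A/(2πR).
L = (4π×10⁻⁷)(3560)(1210)²(2.490×10^-5) / (2π×0.244 m) = 0.1064 H.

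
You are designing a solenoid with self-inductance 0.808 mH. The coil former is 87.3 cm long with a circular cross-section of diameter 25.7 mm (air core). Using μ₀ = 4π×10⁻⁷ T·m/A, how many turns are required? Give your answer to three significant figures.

A = π(d/2)² = π(1.285×10^-2 m)² = 5.187×10^-4 m².
From L = μ₀N²A/ℓ, N = √(Lℓ / (μ₀A)).
N = √[(8.080×10^-4)(0.873) / ((4π×10⁻⁷)×5.187×10^-4)] = √(1.082×10^6) ≈ 1040.2.

N ≈ 1040 turns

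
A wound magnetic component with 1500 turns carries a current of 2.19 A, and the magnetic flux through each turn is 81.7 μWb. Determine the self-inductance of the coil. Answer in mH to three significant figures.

Self-inductance is defined by L = NΦ_B/I (flux linkage over current).
L = (1500)(8.170×10^-5 Wb)/(2.19 A) = 5.596×10^-2 H.

L ≈ 56.0 mH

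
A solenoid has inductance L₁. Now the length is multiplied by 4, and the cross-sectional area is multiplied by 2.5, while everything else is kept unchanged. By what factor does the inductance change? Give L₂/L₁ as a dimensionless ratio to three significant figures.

For a solenoid, L ∝ μᵣN²A/ℓ.
L₂/L₁ = (4)^-1 × (2.5) = 0.625.

L₂/L₁ = 0.625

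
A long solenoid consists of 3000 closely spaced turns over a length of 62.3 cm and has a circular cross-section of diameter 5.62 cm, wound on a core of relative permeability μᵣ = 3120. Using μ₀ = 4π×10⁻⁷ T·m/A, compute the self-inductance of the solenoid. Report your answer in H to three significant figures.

A = π(d/2)² = π(2.810×10^-2 m)² = 2.481×10^-3 m².
For a long solenoid, L = μ₀μᵣN²A/ℓ.
L = (4π×10⁻⁷)(3120)(3000)²(2.481×10^-3)/(0.623 m) = 140.5 H.

L ≈ 141 H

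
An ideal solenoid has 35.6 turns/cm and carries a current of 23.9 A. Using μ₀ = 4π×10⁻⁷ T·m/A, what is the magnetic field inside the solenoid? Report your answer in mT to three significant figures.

B ≈ 107 mT

Inside a long solenoid, B = μ₀nI.
B = (4π×10⁻⁷)(3.560×10^3 m⁻¹)(23.9 A) = 0.1069 T.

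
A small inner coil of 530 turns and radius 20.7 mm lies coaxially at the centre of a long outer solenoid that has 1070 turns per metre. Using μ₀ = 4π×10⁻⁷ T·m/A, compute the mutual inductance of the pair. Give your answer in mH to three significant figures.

The outer solenoid produces a uniform field B₁ = μ₀n₁I₁ across the inner coil,
so the flux linkage is N₂Φ = N₂B₁A₂ = μ₀n₁N₂A₂·I₁, giving M = μ₀n₁N₂A₂.
A₂ = πr² = π(2.070×10^-2 m)² = 1.346×10^-3 m².
M = (4π×10⁻⁷)(1070)(530)(1.346×10^-3) = 9.593×10^-4 H.

M ≈ 0.959 mH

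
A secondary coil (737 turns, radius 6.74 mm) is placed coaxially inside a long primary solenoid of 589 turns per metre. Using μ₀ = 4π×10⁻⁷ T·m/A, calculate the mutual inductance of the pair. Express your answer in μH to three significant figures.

M ≈ 77.9 μH

The outer solenoid produces a uniform field B₁ = μ₀n₁I₁ across the inner coil,
so the flux linkage is N₂Φ = N₂B₁A₂ = μ₀n₁N₂A₂·I₁, giving M = μ₀n₁N₂A₂.
A₂ = πr² = π(6.740×10^-3 m)² = 1.427×10^-4 m².
M = (4π×10⁻⁷)(589)(737)(1.427×10^-4) = 7.785×10^-5 H.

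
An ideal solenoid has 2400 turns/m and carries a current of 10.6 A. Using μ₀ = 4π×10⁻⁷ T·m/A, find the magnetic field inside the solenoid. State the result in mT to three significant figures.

Inside a long solenoid, B = μ₀nI.
B = (4π×10⁻⁷)(2.400×10^3 m⁻¹)(10.6 A) = 3.197×10^-2 T.

B ≈ 32.0 mT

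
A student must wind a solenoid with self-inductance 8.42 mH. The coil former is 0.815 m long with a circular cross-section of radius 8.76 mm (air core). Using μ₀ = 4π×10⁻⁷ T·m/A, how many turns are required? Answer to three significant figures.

A = πr² = π(8.760×10^-3 m)² = 2.411×10^-4 m².
From L = μ₀N²A/ℓ, N = √(Lℓ / (μ₀A)).
N = √[(8.420×10^-3)(0.815) / ((4π×10⁻⁷)×2.411×10^-4)] = √(2.265×10^7) ≈ 4759.4.

N ≈ 4760 turns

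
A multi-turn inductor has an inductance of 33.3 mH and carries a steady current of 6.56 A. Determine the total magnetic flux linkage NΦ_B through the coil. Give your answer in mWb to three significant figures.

From L = NΦ_B/I, the flux linkage is NΦ_B = LI.
NΦ_B = (3.330×10^-2 H)(6.56 A) = 0.2184 Wb.

NΦ_B ≈ 218 mWb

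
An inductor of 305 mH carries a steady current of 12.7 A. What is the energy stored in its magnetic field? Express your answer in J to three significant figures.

U ≈ 24.6 J

Stored magnetic energy: U = ½LI².
U = ½(0.305 H)(12.7 A)² = 24.6 J.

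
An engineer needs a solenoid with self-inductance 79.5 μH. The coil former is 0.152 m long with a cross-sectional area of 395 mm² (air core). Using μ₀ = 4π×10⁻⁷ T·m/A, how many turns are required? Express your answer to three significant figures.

A = 395 mm² = 3.950×10^-4 m².
From L = μ₀N²A/ℓ, N = √(Lℓ / (μ₀A)).
N = √[(7.950×10^-5)(0.152) / ((4π×10⁻⁷)×3.950×10^-4)] = √(2.434×10^4) ≈ 156.0.

N ≈ 156 turns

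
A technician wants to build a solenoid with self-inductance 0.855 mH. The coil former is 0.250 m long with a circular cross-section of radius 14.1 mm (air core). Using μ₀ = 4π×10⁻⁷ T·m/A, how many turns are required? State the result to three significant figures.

N ≈ 522 turns

A = πr² = π(1.410×10^-2 m)² = 6.246×10^-4 m².
From L = μ₀N²A/ℓ, N = √(Lℓ / (μ₀A)).
N = √[(8.550×10^-4)(0.25) / ((4π×10⁻⁷)×6.246×10^-4)] = √(2.723×10^5) ≈ 521.9.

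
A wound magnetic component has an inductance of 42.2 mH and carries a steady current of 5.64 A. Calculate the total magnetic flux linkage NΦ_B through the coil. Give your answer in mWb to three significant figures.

NΦ_B ≈ 238 mWb

From L = NΦ_B/I, the flux linkage is NΦ_B = LI.
NΦ_B = (4.220×10^-2 H)(5.64 A) = 0.238 Wb.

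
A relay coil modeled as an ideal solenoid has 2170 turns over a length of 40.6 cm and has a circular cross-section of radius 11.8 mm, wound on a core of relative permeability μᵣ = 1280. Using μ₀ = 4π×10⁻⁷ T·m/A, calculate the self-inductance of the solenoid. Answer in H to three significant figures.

L ≈ 8.16 H

A = πr² = π(1.180×10^-2 m)² = 4.374×10^-4 m².
For a long solenoid, L = μ₀μᵣN²A/ℓ.
L = (4π×10⁻⁷)(1280)(2170)²(4.374×10^-4)/(0.406 m) = 8.161 H.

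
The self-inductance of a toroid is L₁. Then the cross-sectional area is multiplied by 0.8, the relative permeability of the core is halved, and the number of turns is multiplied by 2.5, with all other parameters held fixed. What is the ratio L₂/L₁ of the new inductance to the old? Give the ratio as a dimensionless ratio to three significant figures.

For a toroid, L ∝ μᵣN²A/R.
L₂/L₁ = (0.8) × (0.5) × (2.5)^2 = 2.50.

L₂/L₁ = 2.50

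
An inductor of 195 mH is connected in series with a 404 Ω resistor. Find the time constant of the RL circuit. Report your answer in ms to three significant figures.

τ ≈ 0.483 ms

τ = L/R = (0.195 H)/(404 Ω) = 4.827×10^-4 s.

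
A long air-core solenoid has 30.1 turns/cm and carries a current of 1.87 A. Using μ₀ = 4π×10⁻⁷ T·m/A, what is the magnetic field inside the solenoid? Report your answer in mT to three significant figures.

B ≈ 7.07 mT

Inside a long solenoid, B = μ₀nI.
B = (4π×10⁻⁷)(3.010×10^3 m⁻¹)(1.87 A) = 7.073×10^-3 T.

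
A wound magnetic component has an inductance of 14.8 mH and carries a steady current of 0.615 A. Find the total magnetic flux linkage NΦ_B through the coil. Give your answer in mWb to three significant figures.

From L = NΦ_B/I, the flux linkage is NΦ_B = LI.
NΦ_B = (1.480×10^-2 H)(0.615 A) = 9.102×10^-3 Wb.

NΦ_B ≈ 9.10 mWb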